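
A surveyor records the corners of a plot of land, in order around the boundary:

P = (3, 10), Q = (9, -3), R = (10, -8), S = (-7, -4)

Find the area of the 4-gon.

Apply the shoelace (surveyor's) formula: 2A = Σ (x_i·y_{i+1} − x_{i+1}·y_i), indices taken mod 4.
Cross-terms: -99, -42, -96, -58  ⇒  Σ = -295
Area = |Σ|/2 = 147.5.

147.5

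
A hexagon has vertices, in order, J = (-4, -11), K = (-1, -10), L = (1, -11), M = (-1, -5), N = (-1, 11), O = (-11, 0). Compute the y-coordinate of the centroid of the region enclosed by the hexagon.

-89/78

Apply Gauss's area formula. First the cross-terms c_i = x_i·y_{i+1} − x_{i+1}·y_i:
  29, 21, -16, -16, 121, 121  ⇒  2A = 260, A = 130.
Then Σ (y_i + y_{i+1})·c_i = -890, so ȳ = -890 / (6·130) = -89/78.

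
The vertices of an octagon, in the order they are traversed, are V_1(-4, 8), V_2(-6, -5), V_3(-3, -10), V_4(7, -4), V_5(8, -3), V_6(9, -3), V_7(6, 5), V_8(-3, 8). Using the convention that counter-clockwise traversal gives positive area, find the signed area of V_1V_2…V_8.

Apply the surveyor's formula: 2A = Σ (x_i·y_{i+1} − x_{i+1}·y_i), indices taken mod 8.
Σ = (68) + (45) + (82) + (11) + (3) + (63) + (63) + (8) = 343
Signed area = Σ/2 = 171.5 (positive ⇒ counter-clockwise traversal).

171.5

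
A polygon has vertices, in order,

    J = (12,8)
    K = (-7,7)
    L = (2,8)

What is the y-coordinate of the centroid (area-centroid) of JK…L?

23/3

Apply the shoelace formula. First the cross-terms c_i = x_i·y_{i+1} − x_{i+1}·y_i:
  140, -70, -80  ⇒  2A = -10, A = -5.
Then Σ (y_i + y_{i+1})·c_i = -230, so ȳ = -230 / (6·(-5)) = 23/3.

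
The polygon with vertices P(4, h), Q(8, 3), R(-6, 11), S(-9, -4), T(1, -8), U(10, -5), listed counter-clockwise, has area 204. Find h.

-2

The doubled signed area Σ (x_i y_{i+1} − x_{i+1} y_i) is linear in h.
With h=0 it equals 412; the coefficient of h is 2 (from the two edges through P).
So 2·h + 412 = 2·204 = 408 ⇒ h = -2.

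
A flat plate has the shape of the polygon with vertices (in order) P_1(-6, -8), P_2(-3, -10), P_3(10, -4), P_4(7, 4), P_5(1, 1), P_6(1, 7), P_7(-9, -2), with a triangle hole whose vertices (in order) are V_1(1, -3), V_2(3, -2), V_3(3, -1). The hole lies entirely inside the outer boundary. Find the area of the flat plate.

172

Outer boundary:
Cross-terms: 36, 112, 68, 3, 6, 61, 60  ⇒  Σ = 346
Area = |Σ|/2 = 173.
Hole:
Apply the surveyor's formula: 2A = Σ (x_i·y_{i+1} − x_{i+1}·y_i), indices taken mod 3.
Σ = (7) + (3) + (-8) = 2
Area = |Σ|/2 = 1.
Net area = 173 − 1 = 172.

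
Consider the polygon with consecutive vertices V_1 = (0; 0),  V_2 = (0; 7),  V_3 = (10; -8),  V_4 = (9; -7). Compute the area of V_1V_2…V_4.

Σ = (0) + (-70) + (2) + (0) = -68
Area = |Σ|/2 = 34.

34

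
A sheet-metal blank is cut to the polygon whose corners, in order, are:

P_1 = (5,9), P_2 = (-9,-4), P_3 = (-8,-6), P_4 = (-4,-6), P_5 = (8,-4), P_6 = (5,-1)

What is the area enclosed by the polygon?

Apply Gauss's area formula: 2A = Σ (x_i·y_{i+1} − x_{i+1}·y_i), indices taken mod 6.
Σ = (61) + (22) + (24) + (64) + (12) + (50) = 233
Area = |Σ|/2 = 116.5.

116.5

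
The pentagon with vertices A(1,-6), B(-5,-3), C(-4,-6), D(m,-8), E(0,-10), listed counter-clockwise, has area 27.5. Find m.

The doubled signed area Σ (x_i y_{i+1} − x_{i+1} y_i) is linear in m.
With m=0 it equals 27; the coefficient of m is -4 (from the two edges through D).
So -4·m + 27 = 2·27.5 = 55 ⇒ m = -7.

-7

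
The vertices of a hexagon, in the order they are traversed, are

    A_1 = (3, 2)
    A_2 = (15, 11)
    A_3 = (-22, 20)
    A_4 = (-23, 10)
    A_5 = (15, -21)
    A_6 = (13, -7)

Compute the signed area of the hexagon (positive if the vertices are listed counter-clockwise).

Σ = (3) + (542) + (240) + (333) + (168) + (47) = 1333
Signed area = Σ/2 = 666.5 (positive ⇒ counter-clockwise traversal).

666.5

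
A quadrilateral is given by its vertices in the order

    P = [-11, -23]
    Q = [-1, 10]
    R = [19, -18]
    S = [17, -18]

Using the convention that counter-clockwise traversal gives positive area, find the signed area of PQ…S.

Σ = (-133) + (-172) + (-36) + (-589) = -930
Signed area = Σ/2 = -465 (negative ⇒ clockwise traversal).

-465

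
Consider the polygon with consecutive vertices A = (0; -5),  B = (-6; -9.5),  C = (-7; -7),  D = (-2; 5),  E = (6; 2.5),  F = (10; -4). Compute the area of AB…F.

118.75

A→B: (0)(-9.5) − (-6)(-5) = -30
B→C: (-6)(-7) − (-7)(-9.5) = -24.5
C→D: (-7)(5) − (-2)(-7) = -49
D→E: (-2)(2.5) − (6)(5) = -35
E→F: (6)(-4) − (10)(2.5) = -49
F→A: (10)(-5) − (0)(-4) = -50
Σ = -237.5
Area = |Σ|/2 = 118.75.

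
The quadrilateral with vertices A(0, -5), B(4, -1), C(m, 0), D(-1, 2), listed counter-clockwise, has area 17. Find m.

3

The doubled signed area Σ (x_i y_{i+1} − x_{i+1} y_i) is linear in m.
With m=0 it equals 25; the coefficient of m is 3 (from the two edges through C).
So 3·m + 25 = 2·17 = 34 ⇒ m = 3.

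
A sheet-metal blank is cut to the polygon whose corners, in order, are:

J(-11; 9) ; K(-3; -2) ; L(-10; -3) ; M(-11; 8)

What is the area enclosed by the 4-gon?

Cross-terms: 49, -11, -113, -11  ⇒  Σ = -86
Area = |Σ|/2 = 43.

43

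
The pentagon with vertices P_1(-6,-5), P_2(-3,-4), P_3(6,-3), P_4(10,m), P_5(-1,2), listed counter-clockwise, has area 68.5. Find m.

4

Write out the shoelace sum; only the two edges meeting at P_4 involve m:
2·Area = [(6·m − 10·(-3)) + (10·2 − (-1)·m)] + 59
       = 7·m + 109 = 137
⇒ m = 4.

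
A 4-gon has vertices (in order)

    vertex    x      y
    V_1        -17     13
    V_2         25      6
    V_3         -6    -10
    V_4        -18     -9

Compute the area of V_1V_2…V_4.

V_1→V_2: (-17)(6) − (25)(13) = -427
V_2→V_3: (25)(-10) − (-6)(6) = -214
V_3→V_4: (-6)(-9) − (-18)(-10) = -126
V_4→V_1: (-18)(13) − (-17)(-9) = -387
Σ = -1154
Area = |Σ|/2 = 577.

577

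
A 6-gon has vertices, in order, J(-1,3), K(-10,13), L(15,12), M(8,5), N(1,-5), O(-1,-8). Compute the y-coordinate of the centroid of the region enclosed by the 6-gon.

1934/291

Apply Gauss's area formula. First the cross-terms c_i = x_i·y_{i+1} − x_{i+1}·y_i:
  17, -315, -21, -45, -13, -11  ⇒  2A = -388, A = -194.
Then Σ (y_i + y_{i+1})·c_i = -7736, so ȳ = -7736 / (6·(-194)) = 1934/291.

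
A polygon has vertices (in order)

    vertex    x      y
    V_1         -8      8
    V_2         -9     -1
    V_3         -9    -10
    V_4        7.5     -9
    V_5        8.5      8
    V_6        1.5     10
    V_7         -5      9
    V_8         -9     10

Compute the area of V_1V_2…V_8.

Σ = (80) + (81) + (156) + (136.5) + (73) + (63.5) + (31) + (8) = 629
Area = |Σ|/2 = 314.5.

314.5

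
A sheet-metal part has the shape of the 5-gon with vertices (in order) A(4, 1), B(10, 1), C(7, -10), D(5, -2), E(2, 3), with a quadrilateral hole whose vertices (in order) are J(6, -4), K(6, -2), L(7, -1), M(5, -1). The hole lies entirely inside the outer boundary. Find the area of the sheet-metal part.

32

Outer boundary:
Σ = (-6) + (-107) + (36) + (19) + (-10) = -68
Area = |Σ|/2 = 34.
Hole:
Apply Gauss's area formula: 2A = Σ (x_i·y_{i+1} − x_{i+1}·y_i), indices taken mod 4.
J→K: (6)(-2) − (6)(-4) = 12
K→L: (6)(-1) − (7)(-2) = 8
L→M: (7)(-1) − (5)(-1) = -2
M→J: (5)(-4) − (6)(-1) = -14
Σ = 4
Area = |Σ|/2 = 2.
Net area = 34 − 2 = 32.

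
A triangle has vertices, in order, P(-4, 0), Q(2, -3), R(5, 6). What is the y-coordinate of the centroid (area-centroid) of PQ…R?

1

Apply the surveyor's formula. First the cross-terms c_i = x_i·y_{i+1} − x_{i+1}·y_i:
  12, 27, 24  ⇒  2A = 63, A = 31.5.
Then Σ (y_i + y_{i+1})·c_i = 189, so ȳ = 189 / (6·31.5) = 1.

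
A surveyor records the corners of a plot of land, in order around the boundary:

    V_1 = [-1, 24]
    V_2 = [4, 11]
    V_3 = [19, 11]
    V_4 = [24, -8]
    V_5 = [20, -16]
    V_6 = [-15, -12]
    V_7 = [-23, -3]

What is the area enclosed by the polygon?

1089

Apply Gauss's area formula: 2A = Σ (x_i·y_{i+1} − x_{i+1}·y_i), indices taken mod 7.
V_1→V_2: (-1)(11) − (4)(24) = -107
V_2→V_3: (4)(11) − (19)(11) = -165
V_3→V_4: (19)(-8) − (24)(11) = -416
V_4→V_5: (24)(-16) − (20)(-8) = -224
V_5→V_6: (20)(-12) − (-15)(-16) = -480
V_6→V_7: (-15)(-3) − (-23)(-12) = -231
V_7→V_1: (-23)(24) − (-1)(-3) = -555
Σ = -2178
Area = |Σ|/2 = 1089.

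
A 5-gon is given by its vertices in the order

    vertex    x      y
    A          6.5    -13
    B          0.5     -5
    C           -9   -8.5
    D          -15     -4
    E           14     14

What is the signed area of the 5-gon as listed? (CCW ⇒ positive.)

A→B: (6.5)(-5) − (0.5)(-13) = -26
B→C: (0.5)(-8.5) − (-9)(-5) = -49.25
C→D: (-9)(-4) − (-15)(-8.5) = -91.5
D→E: (-15)(14) − (14)(-4) = -154
E→A: (14)(-13) − (6.5)(14) = -273
Σ = -593.75
Signed area = Σ/2 = -296.875 (negative ⇒ clockwise traversal).

-296.875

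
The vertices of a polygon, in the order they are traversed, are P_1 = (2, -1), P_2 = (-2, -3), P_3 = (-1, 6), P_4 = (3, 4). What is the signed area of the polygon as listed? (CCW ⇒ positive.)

P_1→P_2: (2)(-3) − (-2)(-1) = -8
P_2→P_3: (-2)(6) − (-1)(-3) = -15
P_3→P_4: (-1)(4) − (3)(6) = -22
P_4→P_1: (3)(-1) − (2)(4) = -11
Σ = -56
Signed area = Σ/2 = -28 (negative ⇒ clockwise traversal).

-28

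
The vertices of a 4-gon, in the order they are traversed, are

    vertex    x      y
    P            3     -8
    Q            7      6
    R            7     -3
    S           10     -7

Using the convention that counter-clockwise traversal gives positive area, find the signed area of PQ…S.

-33.5

Apply Gauss's area formula: 2A = Σ (x_i·y_{i+1} − x_{i+1}·y_i), indices taken mod 4.
Σ = (74) + (-63) + (-19) + (-59) = -67
Signed area = Σ/2 = -33.5 (negative ⇒ clockwise traversal).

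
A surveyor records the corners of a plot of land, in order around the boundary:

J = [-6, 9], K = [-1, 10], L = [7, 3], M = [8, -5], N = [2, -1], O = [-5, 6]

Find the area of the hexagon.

91.5

J→K: (-6)(10) − (-1)(9) = -51
K→L: (-1)(3) − (7)(10) = -73
L→M: (7)(-5) − (8)(3) = -59
M→N: (8)(-1) − (2)(-5) = 2
N→O: (2)(6) − (-5)(-1) = 7
O→J: (-5)(9) − (-6)(6) = -9
Σ = -183
Area = |Σ|/2 = 91.5.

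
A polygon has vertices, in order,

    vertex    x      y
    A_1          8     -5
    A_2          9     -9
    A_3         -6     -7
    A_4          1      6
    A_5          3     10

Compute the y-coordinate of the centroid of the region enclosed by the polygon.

Apply the surveyor's formula. First the cross-terms c_i = x_i·y_{i+1} − x_{i+1}·y_i:
  -27, -117, -29, -8, -95  ⇒  2A = -276, A = -138.
Then Σ (y_i + y_{i+1})·c_i = 1676, so ȳ = 1676 / (6·(-138)) = -419/207.

-419/207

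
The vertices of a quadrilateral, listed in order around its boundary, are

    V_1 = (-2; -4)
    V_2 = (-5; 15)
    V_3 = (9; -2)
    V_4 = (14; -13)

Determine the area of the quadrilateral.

173

Σ = (-50) + (-125) + (-89) + (-82) = -346
Area = |Σ|/2 = 173.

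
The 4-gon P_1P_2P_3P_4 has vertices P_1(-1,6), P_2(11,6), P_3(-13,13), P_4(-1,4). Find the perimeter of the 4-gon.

54

|P_1P_2| = √((12)² + (0)²) = √144 = 12
|P_2P_3| = √((-24)² + (7)²) = √625 = 25
|P_3P_4| = √((12)² + (-9)²) = √225 = 15
|P_4P_1| = √((0)² + (2)²) = √4 = 2
Perimeter = 12 + 25 + 15 + 2 = 54.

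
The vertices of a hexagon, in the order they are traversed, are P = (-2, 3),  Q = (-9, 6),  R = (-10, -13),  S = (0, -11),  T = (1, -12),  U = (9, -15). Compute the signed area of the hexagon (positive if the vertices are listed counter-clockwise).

Apply Gauss's area formula: 2A = Σ (x_i·y_{i+1} − x_{i+1}·y_i), indices taken mod 6.
Cross-terms: 15, 177, 110, 11, 93, -3  ⇒  Σ = 403
Signed area = Σ/2 = 201.5 (positive ⇒ counter-clockwise traversal).

201.5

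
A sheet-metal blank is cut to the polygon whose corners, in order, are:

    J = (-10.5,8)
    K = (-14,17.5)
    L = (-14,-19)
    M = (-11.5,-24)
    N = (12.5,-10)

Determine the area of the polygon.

Apply Gauss's area formula: 2A = Σ (x_i·y_{i+1} − x_{i+1}·y_i), indices taken mod 5.
Σ = (-71.75) + (511) + (117.5) + (415) + (-5) = 966.75
Area = |Σ|/2 = 483.375.

483.375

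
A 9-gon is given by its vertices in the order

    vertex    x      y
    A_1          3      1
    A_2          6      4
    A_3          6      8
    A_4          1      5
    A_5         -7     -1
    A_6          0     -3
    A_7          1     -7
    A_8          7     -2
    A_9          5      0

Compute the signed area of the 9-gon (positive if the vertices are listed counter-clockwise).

86

Apply the surveyor's formula: 2A = Σ (x_i·y_{i+1} − x_{i+1}·y_i), indices taken mod 9.
Σ = (6) + (24) + (22) + (34) + (21) + (3) + (47) + (10) + (5) = 172
Signed area = Σ/2 = 86 (positive ⇒ counter-clockwise traversal).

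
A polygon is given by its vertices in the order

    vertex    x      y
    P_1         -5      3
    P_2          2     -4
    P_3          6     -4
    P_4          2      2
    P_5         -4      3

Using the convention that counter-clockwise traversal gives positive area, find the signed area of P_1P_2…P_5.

Apply the shoelace (surveyor's) formula: 2A = Σ (x_i·y_{i+1} − x_{i+1}·y_i), indices taken mod 5.
Σ = (14) + (16) + (20) + (14) + (3) = 67
Signed area = Σ/2 = 33.5 (positive ⇒ counter-clockwise traversal).

33.5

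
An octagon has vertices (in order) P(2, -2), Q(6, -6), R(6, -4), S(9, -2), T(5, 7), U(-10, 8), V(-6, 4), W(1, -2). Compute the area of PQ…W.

Σ = (0) + (12) + (24) + (73) + (110) + (8) + (8) + (2) = 237
Area = |Σ|/2 = 118.5.

118.5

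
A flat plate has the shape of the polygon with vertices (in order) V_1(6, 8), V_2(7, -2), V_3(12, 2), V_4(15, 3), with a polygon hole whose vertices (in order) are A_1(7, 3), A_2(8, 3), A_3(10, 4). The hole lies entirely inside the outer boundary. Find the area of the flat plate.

Outer boundary:
Apply the surveyor's formula: 2A = Σ (x_i·y_{i+1} − x_{i+1}·y_i), indices taken mod 4.
Cross-terms: -68, 38, 6, 102  ⇒  Σ = 78
Area = |Σ|/2 = 39.
Hole:
Apply the shoelace (surveyor's) formula: 2A = Σ (x_i·y_{i+1} − x_{i+1}·y_i), indices taken mod 3.
Cross-terms: -3, 2, 2  ⇒  Σ = 1
Area = |Σ|/2 = 0.5.
Net area = 39 − 0.5 = 38.5.

38.5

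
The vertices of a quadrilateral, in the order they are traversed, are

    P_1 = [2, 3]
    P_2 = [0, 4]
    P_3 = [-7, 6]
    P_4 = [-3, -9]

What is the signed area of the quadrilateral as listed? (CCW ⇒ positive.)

Apply Gauss's area formula: 2A = Σ (x_i·y_{i+1} − x_{i+1}·y_i), indices taken mod 4.
Cross-terms: 8, 28, 81, 9  ⇒  Σ = 126
Signed area = Σ/2 = 63 (positive ⇒ counter-clockwise traversal).

63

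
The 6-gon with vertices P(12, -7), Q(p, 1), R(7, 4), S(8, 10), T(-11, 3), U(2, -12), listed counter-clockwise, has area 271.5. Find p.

10

The doubled signed area Σ (x_i y_{i+1} − x_{i+1} y_i) is linear in p.
With p=0 it equals 433; the coefficient of p is 11 (from the two edges through Q).
So 11·p + 433 = 2·271.5 = 543 ⇒ p = 10.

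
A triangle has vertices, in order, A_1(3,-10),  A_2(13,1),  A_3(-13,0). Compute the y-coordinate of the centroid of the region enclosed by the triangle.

-3

Apply the shoelace formula. First the cross-terms c_i = x_i·y_{i+1} − x_{i+1}·y_i:
  133, 13, 130  ⇒  2A = 276, A = 138.
Then Σ (y_i + y_{i+1})·c_i = -2484, so ȳ = -2484 / (6·138) = -3.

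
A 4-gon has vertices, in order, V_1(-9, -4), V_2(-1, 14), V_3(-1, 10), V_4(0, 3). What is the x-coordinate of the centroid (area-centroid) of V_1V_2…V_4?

-526/153

Apply Gauss's area formula. First the cross-terms c_i = x_i·y_{i+1} − x_{i+1}·y_i:
  -130, 4, -3, 27  ⇒  2A = -102, A = -51.
Then Σ (x_i + x_{i+1})·c_i = 1052, so x̄ = 1052 / (6·(-51)) = -526/153.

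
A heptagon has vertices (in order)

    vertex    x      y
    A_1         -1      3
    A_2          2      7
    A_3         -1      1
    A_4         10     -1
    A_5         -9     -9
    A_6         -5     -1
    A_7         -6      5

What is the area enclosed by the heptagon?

Apply the shoelace (surveyor's) formula: 2A = Σ (x_i·y_{i+1} − x_{i+1}·y_i), indices taken mod 7.
Cross-terms: -13, 9, -9, -99, -36, -31, -13  ⇒  Σ = -192
Area = |Σ|/2 = 96.

96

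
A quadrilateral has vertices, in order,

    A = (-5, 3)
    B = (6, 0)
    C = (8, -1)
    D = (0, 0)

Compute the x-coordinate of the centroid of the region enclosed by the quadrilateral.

17/12

Apply the shoelace (surveyor's) formula. First the cross-terms c_i = x_i·y_{i+1} − x_{i+1}·y_i:
  -18, -6, 0, 0  ⇒  2A = -24, A = -12.
Then Σ (x_i + x_{i+1})·c_i = -102, so x̄ = -102 / (6·(-12)) = 17/12.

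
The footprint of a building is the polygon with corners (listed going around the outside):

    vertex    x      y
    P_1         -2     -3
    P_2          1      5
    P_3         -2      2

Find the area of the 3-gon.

7.5

Apply the shoelace formula: 2A = Σ (x_i·y_{i+1} − x_{i+1}·y_i), indices taken mod 3.
P_1→P_2: (-2)(5) − (1)(-3) = -7
P_2→P_3: (1)(2) − (-2)(5) = 12
P_3→P_1: (-2)(-3) − (-2)(2) = 10
Σ = 15
Area = |Σ|/2 = 7.5.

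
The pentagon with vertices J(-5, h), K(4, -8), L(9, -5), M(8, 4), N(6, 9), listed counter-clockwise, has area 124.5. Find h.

The doubled signed area Σ (x_i y_{i+1} − x_{i+1} y_i) is linear in h.
With h=0 it equals 261; the coefficient of h is 2 (from the two edges through J).
So 2·h + 261 = 2·124.5 = 249 ⇒ h = -6.

-6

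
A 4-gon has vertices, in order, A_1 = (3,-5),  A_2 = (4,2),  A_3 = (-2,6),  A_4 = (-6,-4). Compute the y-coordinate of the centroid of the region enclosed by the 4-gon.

-12/35

Apply the surveyor's formula. First the cross-terms c_i = x_i·y_{i+1} − x_{i+1}·y_i:
  26, 28, 44, 42  ⇒  2A = 140, A = 70.
Then Σ (y_i + y_{i+1})·c_i = -144, so ȳ = -144 / (6·70) = -12/35.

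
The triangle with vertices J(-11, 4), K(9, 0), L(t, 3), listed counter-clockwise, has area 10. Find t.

-1

The doubled signed area Σ (x_i y_{i+1} − x_{i+1} y_i) is linear in t.
With t=0 it equals 24; the coefficient of t is 4 (from the two edges through L).
So 4·t + 24 = 2·10 = 20 ⇒ t = -1.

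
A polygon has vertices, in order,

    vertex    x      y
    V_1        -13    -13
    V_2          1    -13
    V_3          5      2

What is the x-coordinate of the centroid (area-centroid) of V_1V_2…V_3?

-7/3

Apply Gauss's area formula. First the cross-terms c_i = x_i·y_{i+1} − x_{i+1}·y_i:
  182, 67, -39  ⇒  2A = 210, A = 105.
Then Σ (x_i + x_{i+1})·c_i = -1470, so x̄ = -1470 / (6·105) = -7/3.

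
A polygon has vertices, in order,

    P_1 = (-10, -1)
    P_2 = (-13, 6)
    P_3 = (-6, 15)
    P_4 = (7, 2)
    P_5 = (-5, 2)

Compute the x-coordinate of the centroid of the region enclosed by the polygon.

-1064/225

Apply Gauss's area formula. First the cross-terms c_i = x_i·y_{i+1} − x_{i+1}·y_i:
  -73, -159, -117, 24, 25  ⇒  2A = -300, A = -150.
Then Σ (x_i + x_{i+1})·c_i = 4256, so x̄ = 4256 / (6·(-150)) = -1064/225.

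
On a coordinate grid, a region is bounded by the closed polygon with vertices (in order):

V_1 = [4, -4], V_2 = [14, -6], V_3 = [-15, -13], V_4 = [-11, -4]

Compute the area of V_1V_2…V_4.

131.5

Apply the shoelace (surveyor's) formula: 2A = Σ (x_i·y_{i+1} − x_{i+1}·y_i), indices taken mod 4.
Σ = (32) + (-272) + (-83) + (60) = -263
Area = |Σ|/2 = 131.5.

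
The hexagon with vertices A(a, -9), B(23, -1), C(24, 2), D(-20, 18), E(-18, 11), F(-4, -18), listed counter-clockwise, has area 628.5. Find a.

The doubled signed area Σ (x_i y_{i+1} − x_{i+1} y_i) is linear in a.
With a=0 it equals 1257; the coefficient of a is 17 (from the two edges through A).
So 17·a + 1257 = 2·628.5 = 1257 ⇒ a = 0.

0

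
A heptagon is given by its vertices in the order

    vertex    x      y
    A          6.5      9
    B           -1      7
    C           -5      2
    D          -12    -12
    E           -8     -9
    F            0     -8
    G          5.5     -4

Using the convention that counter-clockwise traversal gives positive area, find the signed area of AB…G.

183.5

Σ = (54.5) + (33) + (84) + (12) + (64) + (44) + (75.5) = 367
Signed area = Σ/2 = 183.5 (positive ⇒ counter-clockwise traversal).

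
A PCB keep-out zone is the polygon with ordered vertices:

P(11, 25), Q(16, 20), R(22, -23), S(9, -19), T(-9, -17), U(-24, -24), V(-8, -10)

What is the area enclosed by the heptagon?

878.5

Σ = (-180) + (-808) + (-211) + (-324) + (-192) + (48) + (-90) = -1757
Area = |Σ|/2 = 878.5.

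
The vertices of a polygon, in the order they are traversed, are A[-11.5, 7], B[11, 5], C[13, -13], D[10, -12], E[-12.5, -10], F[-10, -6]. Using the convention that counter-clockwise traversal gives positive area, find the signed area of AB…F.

Apply Gauss's area formula: 2A = Σ (x_i·y_{i+1} − x_{i+1}·y_i), indices taken mod 6.
Σ = (-134.5) + (-208) + (-26) + (-250) + (-25) + (-139) = -782.5
Signed area = Σ/2 = -391.25 (negative ⇒ clockwise traversal).

-391.25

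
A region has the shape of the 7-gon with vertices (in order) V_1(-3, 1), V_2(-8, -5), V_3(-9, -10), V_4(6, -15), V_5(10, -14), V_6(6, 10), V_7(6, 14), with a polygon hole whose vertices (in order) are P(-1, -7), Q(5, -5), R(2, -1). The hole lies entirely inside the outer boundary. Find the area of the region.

272.5

Outer boundary:
Apply the shoelace (surveyor's) formula: 2A = Σ (x_i·y_{i+1} − x_{i+1}·y_i), indices taken mod 7.
Σ = (23) + (35) + (195) + (66) + (184) + (24) + (48) = 575
Area = |Σ|/2 = 287.5.
Hole:
Σ = (40) + (5) + (-15) = 30
Area = |Σ|/2 = 15.
Net area = 287.5 − 15 = 272.5.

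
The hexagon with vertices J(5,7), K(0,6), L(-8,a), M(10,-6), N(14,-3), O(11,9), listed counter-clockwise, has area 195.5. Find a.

The doubled signed area Σ (x_i y_{i+1} − x_{i+1} y_i) is linear in a.
With a=0 it equals 371; the coefficient of a is -10 (from the two edges through L).
So -10·a + 371 = 2·195.5 = 391 ⇒ a = -2.

-2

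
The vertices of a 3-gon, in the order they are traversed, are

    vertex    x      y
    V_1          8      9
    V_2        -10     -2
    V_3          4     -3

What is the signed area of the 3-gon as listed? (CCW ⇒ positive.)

Σ = (74) + (38) + (60) = 172
Signed area = Σ/2 = 86 (positive ⇒ counter-clockwise traversal).

86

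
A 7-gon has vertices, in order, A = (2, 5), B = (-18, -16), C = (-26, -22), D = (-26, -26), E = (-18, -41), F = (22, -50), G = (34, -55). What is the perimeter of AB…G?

182

|AB| = √((-20)² + (-21)²) = √841 = 29
|BC| = √((-8)² + (-6)²) = √100 = 10
|CD| = √((0)² + (-4)²) = √16 = 4
|DE| = √((8)² + (-15)²) = √289 = 17
|EF| = √((40)² + (-9)²) = √1681 = 41
|FG| = √((12)² + (-5)²) = √169 = 13
|GA| = √((-32)² + (60)²) = √4624 = 68
Perimeter = 29 + 10 + 4 + 17 + 41 + 13 + 68 = 182.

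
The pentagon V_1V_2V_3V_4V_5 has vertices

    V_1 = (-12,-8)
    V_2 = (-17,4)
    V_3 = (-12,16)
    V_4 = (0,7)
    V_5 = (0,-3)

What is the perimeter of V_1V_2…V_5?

|V_1V_2| = √((-5)² + (12)²) = √169 = 13
|V_2V_3| = √((5)² + (12)²) = √169 = 13
|V_3V_4| = √((12)² + (-9)²) = √225 = 15
|V_4V_5| = √((0)² + (-10)²) = √100 = 10
|V_5V_1| = √((-12)² + (-5)²) = √169 = 13
Perimeter = 13 + 13 + 15 + 10 + 13 = 64.

64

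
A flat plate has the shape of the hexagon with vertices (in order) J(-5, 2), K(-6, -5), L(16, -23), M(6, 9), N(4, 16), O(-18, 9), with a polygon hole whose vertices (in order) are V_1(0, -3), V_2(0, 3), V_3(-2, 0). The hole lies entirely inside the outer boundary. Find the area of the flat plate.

459

Outer boundary:
Apply the shoelace formula: 2A = Σ (x_i·y_{i+1} − x_{i+1}·y_i), indices taken mod 6.
J→K: (-5)(-5) − (-6)(2) = 37
K→L: (-6)(-23) − (16)(-5) = 218
L→M: (16)(9) − (6)(-23) = 282
M→N: (6)(16) − (4)(9) = 60
N→O: (4)(9) − (-18)(16) = 324
O→J: (-18)(2) − (-5)(9) = 9
Σ = 930
Area = |Σ|/2 = 465.
Hole:
Cross-terms: 0, 6, 6  ⇒  Σ = 12
Area = |Σ|/2 = 6.
Net area = 465 − 6 = 459.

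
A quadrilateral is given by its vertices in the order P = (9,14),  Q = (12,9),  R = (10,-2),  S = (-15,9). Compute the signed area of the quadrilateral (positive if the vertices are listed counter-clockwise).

-216

Apply the surveyor's formula: 2A = Σ (x_i·y_{i+1} − x_{i+1}·y_i), indices taken mod 4.
Cross-terms: -87, -114, 60, -291  ⇒  Σ = -432
Signed area = Σ/2 = -216 (negative ⇒ clockwise traversal).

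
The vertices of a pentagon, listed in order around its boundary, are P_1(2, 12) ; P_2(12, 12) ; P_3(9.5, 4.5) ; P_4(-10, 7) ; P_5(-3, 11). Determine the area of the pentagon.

107.75

Apply the shoelace formula: 2A = Σ (x_i·y_{i+1} − x_{i+1}·y_i), indices taken mod 5.
P_1→P_2: (2)(12) − (12)(12) = -120
P_2→P_3: (12)(4.5) − (9.5)(12) = -60
P_3→P_4: (9.5)(7) − (-10)(4.5) = 111.5
P_4→P_5: (-10)(11) − (-3)(7) = -89
P_5→P_1: (-3)(12) − (2)(11) = -58
Σ = -215.5
Area = |Σ|/2 = 107.75.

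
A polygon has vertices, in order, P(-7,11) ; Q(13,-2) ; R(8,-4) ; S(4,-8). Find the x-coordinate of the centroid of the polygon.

46/15

Apply the surveyor's formula. First the cross-terms c_i = x_i·y_{i+1} − x_{i+1}·y_i:
  -129, -36, -48, -12  ⇒  2A = -225, A = -112.5.
Then Σ (x_i + x_{i+1})·c_i = -2070, so x̄ = -2070 / (6·(-112.5)) = 46/15.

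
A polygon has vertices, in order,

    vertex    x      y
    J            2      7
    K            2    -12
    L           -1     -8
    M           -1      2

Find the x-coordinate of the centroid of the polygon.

19/29

Apply the surveyor's formula. First the cross-terms c_i = x_i·y_{i+1} − x_{i+1}·y_i:
  -38, -28, -10, -11  ⇒  2A = -87, A = -43.5.
Then Σ (x_i + x_{i+1})·c_i = -171, so x̄ = -171 / (6·(-43.5)) = 19/29.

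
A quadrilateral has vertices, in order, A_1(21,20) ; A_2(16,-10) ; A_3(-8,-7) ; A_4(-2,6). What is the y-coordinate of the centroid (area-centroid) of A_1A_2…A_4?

629/285

Apply the shoelace (surveyor's) formula. First the cross-terms c_i = x_i·y_{i+1} − x_{i+1}·y_i:
  -530, -192, -62, -166  ⇒  2A = -950, A = -475.
Then Σ (y_i + y_{i+1})·c_i = -6290, so ȳ = -6290 / (6·(-475)) = 629/285.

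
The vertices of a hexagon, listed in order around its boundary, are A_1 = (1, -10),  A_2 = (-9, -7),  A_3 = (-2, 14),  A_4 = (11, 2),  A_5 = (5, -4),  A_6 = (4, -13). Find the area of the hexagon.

Apply the surveyor's formula: 2A = Σ (x_i·y_{i+1} − x_{i+1}·y_i), indices taken mod 6.
Cross-terms: -97, -140, -158, -54, -49, -27  ⇒  Σ = -525
Area = |Σ|/2 = 262.5.

262.5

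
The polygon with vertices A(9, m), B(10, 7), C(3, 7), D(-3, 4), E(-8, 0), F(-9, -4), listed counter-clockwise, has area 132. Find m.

Write out the shoelace sum; only the two edges meeting at A involve m:
2·Area = [((-9)·m − 9·(-4)) + (9·7 − 10·m)] + 146
       = -19·m + 245 = 264
⇒ m = -1.

-1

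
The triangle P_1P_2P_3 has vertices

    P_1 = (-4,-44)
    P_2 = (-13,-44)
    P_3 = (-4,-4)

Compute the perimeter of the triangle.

|P_1P_2| = √((-9)² + (0)²) = √81 = 9
|P_2P_3| = √((9)² + (40)²) = √1681 = 41
|P_3P_1| = √((0)² + (-40)²) = √1600 = 40
Perimeter = 9 + 41 + 40 = 90.

90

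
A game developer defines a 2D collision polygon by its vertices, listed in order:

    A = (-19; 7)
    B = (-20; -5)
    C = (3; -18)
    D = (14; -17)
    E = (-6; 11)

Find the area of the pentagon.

Apply the surveyor's formula: 2A = Σ (x_i·y_{i+1} − x_{i+1}·y_i), indices taken mod 5.
Cross-terms: 235, 375, 201, 52, 167  ⇒  Σ = 1030
Area = |Σ|/2 = 515.

515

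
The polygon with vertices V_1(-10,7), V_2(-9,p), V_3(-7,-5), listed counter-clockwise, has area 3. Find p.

1

The doubled signed area Σ (x_i y_{i+1} − x_{i+1} y_i) is linear in p.
With p=0 it equals 9; the coefficient of p is -3 (from the two edges through V_2).
So -3·p + 9 = 2·3 = 6 ⇒ p = 1.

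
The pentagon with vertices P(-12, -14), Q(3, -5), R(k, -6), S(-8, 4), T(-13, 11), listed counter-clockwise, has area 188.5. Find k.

7

Write out the shoelace sum; only the two edges meeting at R involve k:
2·Area = [(3·(-6) − k·(-5)) + (k·4 − (-8)·(-6))] + 380
       = 9·k + 314 = 377
⇒ k = 7.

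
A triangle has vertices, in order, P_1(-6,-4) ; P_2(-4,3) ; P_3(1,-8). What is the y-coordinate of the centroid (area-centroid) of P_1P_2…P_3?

Apply the surveyor's formula. First the cross-terms c_i = x_i·y_{i+1} − x_{i+1}·y_i:
  -34, 29, -52  ⇒  2A = -57, A = -28.5.
Then Σ (y_i + y_{i+1})·c_i = 513, so ȳ = 513 / (6·(-28.5)) = -3.

-3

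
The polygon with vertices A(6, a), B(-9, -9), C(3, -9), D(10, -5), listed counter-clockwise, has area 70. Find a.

The doubled signed area Σ (x_i y_{i+1} − x_{i+1} y_i) is linear in a.
With a=0 it equals 159; the coefficient of a is 19 (from the two edges through A).
So 19·a + 159 = 2·70 = 140 ⇒ a = -1.

-1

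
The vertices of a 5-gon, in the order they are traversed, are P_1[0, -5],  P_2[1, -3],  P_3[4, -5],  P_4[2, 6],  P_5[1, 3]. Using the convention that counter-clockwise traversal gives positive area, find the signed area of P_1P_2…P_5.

Apply the shoelace formula: 2A = Σ (x_i·y_{i+1} − x_{i+1}·y_i), indices taken mod 5.
P_1→P_2: (0)(-3) − (1)(-5) = 5
P_2→P_3: (1)(-5) − (4)(-3) = 7
P_3→P_4: (4)(6) − (2)(-5) = 34
P_4→P_5: (2)(3) − (1)(6) = 0
P_5→P_1: (1)(-5) − (0)(3) = -5
Σ = 41
Signed area = Σ/2 = 20.5 (positive ⇒ counter-clockwise traversal).

20.5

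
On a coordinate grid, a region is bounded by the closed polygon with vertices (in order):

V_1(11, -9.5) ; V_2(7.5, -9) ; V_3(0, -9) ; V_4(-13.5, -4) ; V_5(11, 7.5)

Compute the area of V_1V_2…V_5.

Apply the shoelace (surveyor's) formula: 2A = Σ (x_i·y_{i+1} − x_{i+1}·y_i), indices taken mod 5.
Σ = (-27.75) + (-67.5) + (-121.5) + (-57.25) + (-187) = -461
Area = |Σ|/2 = 230.5.

230.5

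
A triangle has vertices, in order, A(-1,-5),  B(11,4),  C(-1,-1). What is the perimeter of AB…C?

|AB| = √((12)² + (9)²) = √225 = 15
|BC| = √((-12)² + (-5)²) = √169 = 13
|CA| = √((0)² + (-4)²) = √16 = 4
Perimeter = 15 + 13 + 4 = 32.

32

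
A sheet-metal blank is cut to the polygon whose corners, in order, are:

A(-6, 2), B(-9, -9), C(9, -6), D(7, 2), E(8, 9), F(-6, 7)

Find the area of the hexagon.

227

Apply the shoelace (surveyor's) formula: 2A = Σ (x_i·y_{i+1} − x_{i+1}·y_i), indices taken mod 6.
A→B: (-6)(-9) − (-9)(2) = 72
B→C: (-9)(-6) − (9)(-9) = 135
C→D: (9)(2) − (7)(-6) = 60
D→E: (7)(9) − (8)(2) = 47
E→F: (8)(7) − (-6)(9) = 110
F→A: (-6)(2) − (-6)(7) = 30
Σ = 454
Area = |Σ|/2 = 227.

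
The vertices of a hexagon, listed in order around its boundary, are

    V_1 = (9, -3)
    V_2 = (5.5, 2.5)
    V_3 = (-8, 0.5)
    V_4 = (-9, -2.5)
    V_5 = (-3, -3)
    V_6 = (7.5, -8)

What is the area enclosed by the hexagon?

100.875

Σ = (39) + (22.75) + (24.5) + (19.5) + (46.5) + (49.5) = 201.75
Area = |Σ|/2 = 100.875.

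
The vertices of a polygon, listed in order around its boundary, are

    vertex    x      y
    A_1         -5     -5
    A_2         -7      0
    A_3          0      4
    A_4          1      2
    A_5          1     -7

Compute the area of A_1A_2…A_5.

58

Apply the shoelace (surveyor's) formula: 2A = Σ (x_i·y_{i+1} − x_{i+1}·y_i), indices taken mod 5.
Cross-terms: -35, -28, -4, -9, -40  ⇒  Σ = -116
Area = |Σ|/2 = 58.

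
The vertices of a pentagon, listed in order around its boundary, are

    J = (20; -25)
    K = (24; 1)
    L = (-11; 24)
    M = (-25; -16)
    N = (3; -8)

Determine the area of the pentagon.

1158

Cross-terms: 620, 587, 776, 248, 85  ⇒  Σ = 2316
Area = |Σ|/2 = 1158.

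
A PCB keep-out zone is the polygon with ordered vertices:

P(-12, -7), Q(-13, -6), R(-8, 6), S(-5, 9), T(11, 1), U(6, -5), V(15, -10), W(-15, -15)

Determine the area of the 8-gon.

393.5

Apply the shoelace formula: 2A = Σ (x_i·y_{i+1} − x_{i+1}·y_i), indices taken mod 8.
Σ = (-19) + (-126) + (-42) + (-104) + (-61) + (15) + (-375) + (-75) = -787
Area = |Σ|/2 = 393.5.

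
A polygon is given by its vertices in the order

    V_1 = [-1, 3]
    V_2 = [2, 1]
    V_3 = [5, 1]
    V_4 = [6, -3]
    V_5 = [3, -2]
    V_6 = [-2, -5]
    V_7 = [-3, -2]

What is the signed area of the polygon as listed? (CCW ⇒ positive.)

-37.5

Apply Gauss's area formula: 2A = Σ (x_i·y_{i+1} − x_{i+1}·y_i), indices taken mod 7.
Σ = (-7) + (-3) + (-21) + (-3) + (-19) + (-11) + (-11) = -75
Signed area = Σ/2 = -37.5 (negative ⇒ clockwise traversal).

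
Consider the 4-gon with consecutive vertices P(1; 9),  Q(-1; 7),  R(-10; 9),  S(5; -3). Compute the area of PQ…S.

55

Apply the shoelace (surveyor's) formula: 2A = Σ (x_i·y_{i+1} − x_{i+1}·y_i), indices taken mod 4.
Σ = (16) + (61) + (-15) + (48) = 110
Area = |Σ|/2 = 55.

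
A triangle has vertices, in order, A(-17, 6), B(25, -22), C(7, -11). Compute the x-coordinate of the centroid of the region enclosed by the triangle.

5

Apply the shoelace formula. First the cross-terms c_i = x_i·y_{i+1} − x_{i+1}·y_i:
  224, -121, -145  ⇒  2A = -42, A = -21.
Then Σ (x_i + x_{i+1})·c_i = -630, so x̄ = -630 / (6·(-21)) = 5.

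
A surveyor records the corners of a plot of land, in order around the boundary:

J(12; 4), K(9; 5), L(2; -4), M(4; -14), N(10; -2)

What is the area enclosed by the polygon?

81

Apply Gauss's area formula: 2A = Σ (x_i·y_{i+1} − x_{i+1}·y_i), indices taken mod 5.
Σ = (24) + (-46) + (-12) + (132) + (64) = 162
Area = |Σ|/2 = 81.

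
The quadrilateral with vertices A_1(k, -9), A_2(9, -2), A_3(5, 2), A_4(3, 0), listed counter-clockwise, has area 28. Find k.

10

Write out the shoelace sum; only the two edges meeting at A_1 involve k:
2·Area = [(3·(-9) − k·0) + (k·(-2) − 9·(-9))] + 22
       = -2·k + 76 = 56
⇒ k = 10.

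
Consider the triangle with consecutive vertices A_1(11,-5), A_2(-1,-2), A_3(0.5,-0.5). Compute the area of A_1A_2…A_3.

Σ = (-27) + (1.5) + (3) = -22.5
Area = |Σ|/2 = 11.25.

11.25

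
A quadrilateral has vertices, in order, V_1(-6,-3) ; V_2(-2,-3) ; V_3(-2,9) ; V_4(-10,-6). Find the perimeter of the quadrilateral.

|V_1V_2| = √((4)² + (0)²) = √16 = 4
|V_2V_3| = √((0)² + (12)²) = √144 = 12
|V_3V_4| = √((-8)² + (-15)²) = √289 = 17
|V_4V_1| = √((4)² + (3)²) = √25 = 5
Perimeter = 4 + 12 + 17 + 5 = 38.

38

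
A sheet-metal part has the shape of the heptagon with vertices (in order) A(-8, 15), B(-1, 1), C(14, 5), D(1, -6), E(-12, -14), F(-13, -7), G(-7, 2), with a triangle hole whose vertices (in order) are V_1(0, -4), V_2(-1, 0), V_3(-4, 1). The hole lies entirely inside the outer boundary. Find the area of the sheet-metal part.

219

Outer boundary:
Apply the surveyor's formula: 2A = Σ (x_i·y_{i+1} − x_{i+1}·y_i), indices taken mod 7.
A→B: (-8)(1) − (-1)(15) = 7
B→C: (-1)(5) − (14)(1) = -19
C→D: (14)(-6) − (1)(5) = -89
D→E: (1)(-14) − (-12)(-6) = -86
E→F: (-12)(-7) − (-13)(-14) = -98
F→G: (-13)(2) − (-7)(-7) = -75
G→A: (-7)(15) − (-8)(2) = -89
Σ = -449
Area = |Σ|/2 = 224.5.
Hole:
Apply Gauss's area formula: 2A = Σ (x_i·y_{i+1} − x_{i+1}·y_i), indices taken mod 3.
V_1→V_2: (0)(0) − (-1)(-4) = -4
V_2→V_3: (-1)(1) − (-4)(0) = -1
V_3→V_1: (-4)(-4) − (0)(1) = 16
Σ = 11
Area = |Σ|/2 = 5.5.
Net area = 224.5 − 5.5 = 219.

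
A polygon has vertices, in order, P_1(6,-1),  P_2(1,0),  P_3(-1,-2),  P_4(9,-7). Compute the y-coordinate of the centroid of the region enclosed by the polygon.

Apply Gauss's area formula. First the cross-terms c_i = x_i·y_{i+1} − x_{i+1}·y_i:
  1, -2, 25, 33  ⇒  2A = 57, A = 28.5.
Then Σ (y_i + y_{i+1})·c_i = -486, so ȳ = -486 / (6·28.5) = -54/19.

-54/19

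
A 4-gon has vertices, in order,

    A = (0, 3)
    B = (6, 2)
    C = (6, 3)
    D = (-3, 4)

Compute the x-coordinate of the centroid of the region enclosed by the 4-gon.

Apply the surveyor's formula. First the cross-terms c_i = x_i·y_{i+1} − x_{i+1}·y_i:
  -18, 6, 33, -9  ⇒  2A = 12, A = 6.
Then Σ (x_i + x_{i+1})·c_i = 90, so x̄ = 90 / (6·6) = 2.5.

2.5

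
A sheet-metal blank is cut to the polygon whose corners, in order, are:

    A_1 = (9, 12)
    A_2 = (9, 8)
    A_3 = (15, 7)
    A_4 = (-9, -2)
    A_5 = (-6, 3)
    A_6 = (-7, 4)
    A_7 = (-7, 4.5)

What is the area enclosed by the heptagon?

Apply the shoelace formula: 2A = Σ (x_i·y_{i+1} − x_{i+1}·y_i), indices taken mod 7.
Σ = (-36) + (-57) + (33) + (-39) + (-3) + (-3.5) + (-124.5) = -230
Area = |Σ|/2 = 115.

115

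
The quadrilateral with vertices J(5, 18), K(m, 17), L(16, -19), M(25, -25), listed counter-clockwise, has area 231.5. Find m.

The doubled signed area Σ (x_i y_{i+1} − x_{i+1} y_i) is linear in m.
With m=0 it equals 463; the coefficient of m is -37 (from the two edges through K).
So -37·m + 463 = 2·231.5 = 463 ⇒ m = 0.

0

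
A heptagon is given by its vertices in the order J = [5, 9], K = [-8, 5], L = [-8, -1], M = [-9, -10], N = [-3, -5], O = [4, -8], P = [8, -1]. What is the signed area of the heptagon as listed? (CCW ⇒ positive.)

Σ = (97) + (48) + (71) + (15) + (44) + (60) + (77) = 412
Signed area = Σ/2 = 206 (positive ⇒ counter-clockwise traversal).

206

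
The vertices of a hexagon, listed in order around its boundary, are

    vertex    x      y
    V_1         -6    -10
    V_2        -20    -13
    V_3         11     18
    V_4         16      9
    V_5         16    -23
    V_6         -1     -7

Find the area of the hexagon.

Σ = (-122) + (-217) + (-189) + (-512) + (-135) + (-32) = -1207
Area = |Σ|/2 = 603.5.

603.5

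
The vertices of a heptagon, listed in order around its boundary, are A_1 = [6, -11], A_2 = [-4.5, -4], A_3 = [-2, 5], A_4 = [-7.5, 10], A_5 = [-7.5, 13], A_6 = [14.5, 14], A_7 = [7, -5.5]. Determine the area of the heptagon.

Apply the surveyor's formula: 2A = Σ (x_i·y_{i+1} − x_{i+1}·y_i), indices taken mod 7.
Σ = (-73.5) + (-30.5) + (17.5) + (-22.5) + (-293.5) + (-177.75) + (-44) = -624.25
Area = |Σ|/2 = 312.125.

312.125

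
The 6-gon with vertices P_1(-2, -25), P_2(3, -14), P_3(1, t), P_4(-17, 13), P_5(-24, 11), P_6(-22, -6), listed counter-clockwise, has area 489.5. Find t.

-10

The doubled signed area Σ (x_i y_{i+1} − x_{i+1} y_i) is linear in t.
With t=0 it equals 1179; the coefficient of t is 20 (from the two edges through P_3).
So 20·t + 1179 = 2·489.5 = 979 ⇒ t = -10.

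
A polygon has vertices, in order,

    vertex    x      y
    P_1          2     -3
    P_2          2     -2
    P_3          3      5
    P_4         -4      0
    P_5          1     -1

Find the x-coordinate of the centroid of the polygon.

53/123

Apply Gauss's area formula. First the cross-terms c_i = x_i·y_{i+1} − x_{i+1}·y_i:
  2, 16, 20, 4, -1  ⇒  2A = 41, A = 20.5.
Then Σ (x_i + x_{i+1})·c_i = 53, so x̄ = 53 / (6·20.5) = 53/123.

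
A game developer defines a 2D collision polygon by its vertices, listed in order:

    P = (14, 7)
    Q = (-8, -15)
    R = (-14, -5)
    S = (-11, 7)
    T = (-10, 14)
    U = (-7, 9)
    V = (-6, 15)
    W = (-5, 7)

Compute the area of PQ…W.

352

P→Q: (14)(-15) − (-8)(7) = -154
Q→R: (-8)(-5) − (-14)(-15) = -170
R→S: (-14)(7) − (-11)(-5) = -153
S→T: (-11)(14) − (-10)(7) = -84
T→U: (-10)(9) − (-7)(14) = 8
U→V: (-7)(15) − (-6)(9) = -51
V→W: (-6)(7) − (-5)(15) = 33
W→P: (-5)(7) − (14)(7) = -133
Σ = -704
Area = |Σ|/2 = 352.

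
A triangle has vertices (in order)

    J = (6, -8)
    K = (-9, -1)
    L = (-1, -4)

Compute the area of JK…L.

Apply Gauss's area formula: 2A = Σ (x_i·y_{i+1} − x_{i+1}·y_i), indices taken mod 3.
Cross-terms: -78, 35, 32  ⇒  Σ = -11
Area = |Σ|/2 = 5.5.

5.5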